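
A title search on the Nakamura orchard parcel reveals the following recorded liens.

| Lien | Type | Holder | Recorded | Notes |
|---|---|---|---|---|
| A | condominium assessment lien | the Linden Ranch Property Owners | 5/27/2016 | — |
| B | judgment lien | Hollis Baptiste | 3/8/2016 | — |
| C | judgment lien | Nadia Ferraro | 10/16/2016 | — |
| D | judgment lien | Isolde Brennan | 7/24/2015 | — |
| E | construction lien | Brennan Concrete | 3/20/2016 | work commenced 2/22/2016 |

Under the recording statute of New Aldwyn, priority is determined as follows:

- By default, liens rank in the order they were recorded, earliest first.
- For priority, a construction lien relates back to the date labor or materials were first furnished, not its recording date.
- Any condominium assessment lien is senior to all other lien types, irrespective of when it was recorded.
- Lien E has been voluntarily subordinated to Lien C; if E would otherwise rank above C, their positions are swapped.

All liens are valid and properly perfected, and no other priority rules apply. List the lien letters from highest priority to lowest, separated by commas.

Adjusting effective dates: E's effective date is 2/22/2016, when work began.
As a condominium assessment lien, A is senior to every other lien.
Remaining liens by effective date: D (7/24/2015), E (2/22/2016), B (3/8/2016), C (10/16/2016).
E would otherwise be senior to C, so under the subordination agreement E and C exchange positions.

A, D, C, B, E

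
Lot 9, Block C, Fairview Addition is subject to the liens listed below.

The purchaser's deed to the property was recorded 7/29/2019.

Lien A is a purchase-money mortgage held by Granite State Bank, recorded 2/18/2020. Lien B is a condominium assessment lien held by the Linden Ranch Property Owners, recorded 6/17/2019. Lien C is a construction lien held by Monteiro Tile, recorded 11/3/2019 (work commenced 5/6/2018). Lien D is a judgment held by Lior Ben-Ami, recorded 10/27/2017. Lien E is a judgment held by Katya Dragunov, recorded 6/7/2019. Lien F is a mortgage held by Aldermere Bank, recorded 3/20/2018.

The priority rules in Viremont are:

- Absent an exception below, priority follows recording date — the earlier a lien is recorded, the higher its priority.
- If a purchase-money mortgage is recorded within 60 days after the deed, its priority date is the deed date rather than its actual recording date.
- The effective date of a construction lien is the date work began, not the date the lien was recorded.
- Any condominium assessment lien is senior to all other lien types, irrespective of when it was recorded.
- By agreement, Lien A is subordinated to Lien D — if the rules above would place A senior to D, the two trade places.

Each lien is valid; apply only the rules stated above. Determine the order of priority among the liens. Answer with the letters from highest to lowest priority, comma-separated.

B, D, F, C, E, A

Adjusting effective dates: A was recorded 204 days after the deed — beyond 60 days — so no relation-back applies; C relates back to 5/6/2018 (work commenced).
B, as a condominium assessment lien, has superpriority and ranks first.
Among the remaining liens, by effective date: D (10/27/2017), F (3/20/2018), C (5/6/2018), E (6/7/2019), A (2/18/2020).
A already ranks below D; the subordination has no effect.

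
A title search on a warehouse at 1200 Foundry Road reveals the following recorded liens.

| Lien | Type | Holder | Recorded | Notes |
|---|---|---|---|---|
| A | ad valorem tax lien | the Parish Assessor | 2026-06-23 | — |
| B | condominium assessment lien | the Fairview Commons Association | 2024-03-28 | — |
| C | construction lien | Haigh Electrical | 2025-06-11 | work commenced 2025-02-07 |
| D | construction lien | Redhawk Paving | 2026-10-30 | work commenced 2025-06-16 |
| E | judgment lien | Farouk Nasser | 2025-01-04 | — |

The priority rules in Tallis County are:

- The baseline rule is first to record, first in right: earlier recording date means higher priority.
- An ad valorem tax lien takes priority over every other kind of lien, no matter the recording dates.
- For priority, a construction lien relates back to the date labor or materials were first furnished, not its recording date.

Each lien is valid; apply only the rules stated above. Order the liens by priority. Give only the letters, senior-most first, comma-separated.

A, B, E, C, D

Effective dates after the stated exceptions: C's effective date is 2025-02-07, when work began; D relates back to 2025-06-16 (work commenced).
A, as an ad valorem tax lien, has superpriority and ranks first.
Remaining liens by effective date: B (2024-03-28), E (2025-01-04), C (2025-02-07), D (2025-06-16).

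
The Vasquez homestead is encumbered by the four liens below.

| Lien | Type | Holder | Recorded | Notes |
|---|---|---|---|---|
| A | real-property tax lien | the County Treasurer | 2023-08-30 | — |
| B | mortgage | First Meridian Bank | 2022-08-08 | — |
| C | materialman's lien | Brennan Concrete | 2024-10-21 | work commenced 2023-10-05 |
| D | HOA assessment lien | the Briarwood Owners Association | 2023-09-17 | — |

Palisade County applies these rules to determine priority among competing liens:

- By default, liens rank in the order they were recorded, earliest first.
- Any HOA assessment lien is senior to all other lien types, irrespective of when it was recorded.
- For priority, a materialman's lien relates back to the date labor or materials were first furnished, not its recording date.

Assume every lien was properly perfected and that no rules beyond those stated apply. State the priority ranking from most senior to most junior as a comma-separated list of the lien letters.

D, B, A, C

Effective dates after the stated exceptions: C relates back to 2023-10-05 (work commenced).
As an HOA assessment lien, D is senior to every other lien.
Remaining liens by effective date: B (2022-08-08), A (2023-08-30), C (2023-10-05).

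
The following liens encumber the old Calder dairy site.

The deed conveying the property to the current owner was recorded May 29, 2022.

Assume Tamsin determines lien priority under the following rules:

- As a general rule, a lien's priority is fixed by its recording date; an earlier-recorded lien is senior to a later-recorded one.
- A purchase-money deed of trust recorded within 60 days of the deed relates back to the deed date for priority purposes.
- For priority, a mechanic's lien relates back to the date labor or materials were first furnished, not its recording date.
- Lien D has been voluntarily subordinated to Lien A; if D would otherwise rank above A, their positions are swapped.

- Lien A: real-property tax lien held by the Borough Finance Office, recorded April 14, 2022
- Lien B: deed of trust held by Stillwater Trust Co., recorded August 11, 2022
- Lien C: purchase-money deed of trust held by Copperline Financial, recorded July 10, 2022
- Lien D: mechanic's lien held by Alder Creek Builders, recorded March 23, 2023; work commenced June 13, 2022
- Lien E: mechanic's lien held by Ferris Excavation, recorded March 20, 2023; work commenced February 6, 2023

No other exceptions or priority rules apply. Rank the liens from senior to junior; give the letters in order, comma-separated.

A, C, D, B, E

Adjusting effective dates: C's effective date is the deed date, May 29, 2022; D's effective date is June 13, 2022, when work began; E's effective date is February 6, 2023, when work began.
By effective date: A (April 14, 2022), C (May 29, 2022), D (June 13, 2022), B (August 11, 2022), E (February 6, 2023).
Since D is not senior to A, the subordination leaves the order unchanged.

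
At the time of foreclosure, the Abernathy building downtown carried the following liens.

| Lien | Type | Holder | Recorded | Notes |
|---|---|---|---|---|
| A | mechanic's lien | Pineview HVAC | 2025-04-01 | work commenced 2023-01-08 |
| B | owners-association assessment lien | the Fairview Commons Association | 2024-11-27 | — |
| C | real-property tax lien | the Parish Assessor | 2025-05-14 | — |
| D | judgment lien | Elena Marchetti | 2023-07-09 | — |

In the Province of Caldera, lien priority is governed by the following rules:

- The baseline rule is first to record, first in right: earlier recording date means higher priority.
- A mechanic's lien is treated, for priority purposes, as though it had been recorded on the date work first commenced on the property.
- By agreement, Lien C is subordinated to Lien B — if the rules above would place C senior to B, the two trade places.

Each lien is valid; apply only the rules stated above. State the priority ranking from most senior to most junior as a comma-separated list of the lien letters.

Effective dates after the stated exceptions: A is treated as recorded 2023-01-08, the work-commencement date.
Sorted by effective date: A (2023-01-08), D (2023-07-09), B (2024-11-27), C (2025-05-14).
C already ranks below B; the subordination has no effect.

A, D, B, C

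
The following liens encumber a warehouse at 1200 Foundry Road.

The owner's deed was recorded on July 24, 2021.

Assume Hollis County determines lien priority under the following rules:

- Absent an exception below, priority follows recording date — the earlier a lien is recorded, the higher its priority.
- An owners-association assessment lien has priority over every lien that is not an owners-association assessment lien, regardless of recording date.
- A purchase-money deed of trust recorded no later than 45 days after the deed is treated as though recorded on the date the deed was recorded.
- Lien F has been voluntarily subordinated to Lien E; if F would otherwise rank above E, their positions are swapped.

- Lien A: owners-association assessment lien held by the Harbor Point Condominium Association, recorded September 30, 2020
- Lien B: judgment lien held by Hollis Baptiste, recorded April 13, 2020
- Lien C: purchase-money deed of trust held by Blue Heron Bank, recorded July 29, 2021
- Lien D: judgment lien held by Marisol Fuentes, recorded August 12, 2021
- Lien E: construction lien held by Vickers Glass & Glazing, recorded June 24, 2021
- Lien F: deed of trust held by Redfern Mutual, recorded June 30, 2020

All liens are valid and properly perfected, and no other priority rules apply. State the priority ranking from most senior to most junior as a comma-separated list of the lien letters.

Adjusting effective dates: C was recorded within the 45-day window, so its effective date is the deed date July 24, 2021.
A, as an owners-association assessment lien, has superpriority and ranks first.
Ordering the rest by effective date: B (April 13, 2020), F (June 30, 2020), E (June 24, 2021), C (July 24, 2021), D (August 12, 2021).
F would otherwise be senior to E, so under the subordination agreement F and E exchange positions.

A, B, E, F, C, D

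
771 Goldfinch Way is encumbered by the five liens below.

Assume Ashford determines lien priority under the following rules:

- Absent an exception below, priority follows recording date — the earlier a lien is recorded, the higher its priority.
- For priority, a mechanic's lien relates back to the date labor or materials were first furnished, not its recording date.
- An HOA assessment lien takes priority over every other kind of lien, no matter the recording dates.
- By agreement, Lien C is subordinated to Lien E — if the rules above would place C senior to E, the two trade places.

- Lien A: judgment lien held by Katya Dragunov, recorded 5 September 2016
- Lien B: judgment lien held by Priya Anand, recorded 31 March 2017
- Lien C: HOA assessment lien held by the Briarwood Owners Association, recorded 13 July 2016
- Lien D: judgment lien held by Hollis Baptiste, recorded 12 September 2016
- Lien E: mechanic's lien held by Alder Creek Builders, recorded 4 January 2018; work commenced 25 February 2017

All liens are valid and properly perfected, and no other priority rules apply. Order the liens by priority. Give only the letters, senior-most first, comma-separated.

Effective dates after the stated exceptions: E's effective date is 25 February 2017, when work began.
As an HOA assessment lien, C is senior to every other lien.
Among the remaining liens, by effective date: A (5 September 2016), D (12 September 2016), E (25 February 2017), B (31 March 2017).
C is senior to E before the subordination, so the two trade places.

E, A, D, C, B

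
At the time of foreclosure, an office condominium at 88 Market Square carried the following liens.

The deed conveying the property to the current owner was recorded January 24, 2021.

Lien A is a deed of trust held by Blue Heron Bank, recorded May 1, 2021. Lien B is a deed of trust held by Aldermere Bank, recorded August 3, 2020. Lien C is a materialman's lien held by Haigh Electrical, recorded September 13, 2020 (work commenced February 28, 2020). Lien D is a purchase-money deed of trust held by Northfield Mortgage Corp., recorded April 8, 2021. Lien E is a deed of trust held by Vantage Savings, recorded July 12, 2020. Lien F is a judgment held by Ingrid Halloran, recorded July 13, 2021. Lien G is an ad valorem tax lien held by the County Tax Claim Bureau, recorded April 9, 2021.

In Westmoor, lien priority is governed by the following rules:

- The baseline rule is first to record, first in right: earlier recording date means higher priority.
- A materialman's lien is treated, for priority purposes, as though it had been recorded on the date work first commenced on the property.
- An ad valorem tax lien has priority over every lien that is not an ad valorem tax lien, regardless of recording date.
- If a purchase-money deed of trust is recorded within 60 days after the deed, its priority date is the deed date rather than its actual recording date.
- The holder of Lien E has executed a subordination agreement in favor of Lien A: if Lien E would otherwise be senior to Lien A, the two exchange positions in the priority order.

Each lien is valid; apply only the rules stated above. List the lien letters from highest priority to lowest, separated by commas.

G, C, A, B, D, E, F

Effective dates after the stated exceptions: C relates back to February 28, 2020 (work commenced); D was recorded 74 days after the deed — beyond 60 days — so no relation-back applies.
G is an ad valorem tax lien, so it outranks all other liens regardless of date.
Among the remaining liens, by effective date: C (February 28, 2020), E (July 12, 2020), B (August 3, 2020), D (April 8, 2021), A (May 1, 2021), F (July 13, 2021).
Because E would otherwise rank above A, the subordination swaps them.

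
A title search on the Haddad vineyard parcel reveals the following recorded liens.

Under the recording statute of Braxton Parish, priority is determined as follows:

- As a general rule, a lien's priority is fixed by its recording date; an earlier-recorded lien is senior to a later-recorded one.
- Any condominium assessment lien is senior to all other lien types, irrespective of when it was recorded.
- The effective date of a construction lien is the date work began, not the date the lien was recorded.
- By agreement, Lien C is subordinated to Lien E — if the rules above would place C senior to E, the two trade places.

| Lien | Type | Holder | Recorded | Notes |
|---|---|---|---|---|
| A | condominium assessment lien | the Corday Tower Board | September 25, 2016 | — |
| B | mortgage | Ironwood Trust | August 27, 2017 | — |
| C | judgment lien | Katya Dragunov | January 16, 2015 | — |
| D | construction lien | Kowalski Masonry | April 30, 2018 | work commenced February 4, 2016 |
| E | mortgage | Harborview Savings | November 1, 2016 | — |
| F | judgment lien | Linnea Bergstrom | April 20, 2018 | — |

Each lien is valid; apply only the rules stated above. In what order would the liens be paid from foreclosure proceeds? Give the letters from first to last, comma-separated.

Effective dates: D relates back to February 4, 2016 (work commenced).
A, as a condominium assessment lien, has superpriority and ranks first.
Ordering the rest by effective date: C (January 16, 2015), D (February 4, 2016), E (November 1, 2016), B (August 27, 2017), F (April 20, 2018).
The subordination applies — C was senior to E — so C and E swap.

A, E, D, C, B, F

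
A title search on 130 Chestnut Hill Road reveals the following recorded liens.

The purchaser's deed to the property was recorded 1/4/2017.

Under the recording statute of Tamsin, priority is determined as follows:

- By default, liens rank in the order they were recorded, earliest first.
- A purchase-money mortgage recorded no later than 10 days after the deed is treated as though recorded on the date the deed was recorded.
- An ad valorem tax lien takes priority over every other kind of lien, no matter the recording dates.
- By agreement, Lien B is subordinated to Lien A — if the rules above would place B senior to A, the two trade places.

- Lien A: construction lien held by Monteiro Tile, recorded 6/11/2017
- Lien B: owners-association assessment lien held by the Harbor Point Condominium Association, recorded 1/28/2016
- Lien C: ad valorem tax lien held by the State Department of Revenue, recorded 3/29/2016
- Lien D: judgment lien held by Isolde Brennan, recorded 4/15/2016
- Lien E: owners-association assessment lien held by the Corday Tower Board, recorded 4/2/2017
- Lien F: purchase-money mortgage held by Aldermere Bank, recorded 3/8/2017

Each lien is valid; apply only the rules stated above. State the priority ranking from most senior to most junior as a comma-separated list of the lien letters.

C, A, D, F, E, B

First, effective dates: F was recorded 63 days after the deed — beyond 10 days — so no relation-back applies.
C is an ad valorem tax lien and takes priority over every other lien.
Among the remaining liens, by effective date: B (1/28/2016), D (4/15/2016), F (3/8/2017), E (4/2/2017), A (6/11/2017).
B is senior to A before the subordination, so the two trade places.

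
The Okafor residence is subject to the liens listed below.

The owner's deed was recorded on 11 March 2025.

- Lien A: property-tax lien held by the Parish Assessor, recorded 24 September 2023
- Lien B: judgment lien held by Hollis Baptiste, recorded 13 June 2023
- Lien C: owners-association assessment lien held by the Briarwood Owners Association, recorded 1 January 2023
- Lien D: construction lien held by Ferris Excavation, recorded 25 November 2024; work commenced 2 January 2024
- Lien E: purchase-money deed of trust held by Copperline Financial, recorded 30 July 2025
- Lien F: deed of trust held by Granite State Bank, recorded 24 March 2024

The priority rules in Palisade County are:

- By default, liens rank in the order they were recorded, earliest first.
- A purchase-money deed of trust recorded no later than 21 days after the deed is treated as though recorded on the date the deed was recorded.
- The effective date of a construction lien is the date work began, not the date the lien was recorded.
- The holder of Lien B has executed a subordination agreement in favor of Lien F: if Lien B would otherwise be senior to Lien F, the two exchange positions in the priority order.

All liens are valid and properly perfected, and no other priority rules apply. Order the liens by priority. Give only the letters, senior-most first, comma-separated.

Effective dates after the stated exceptions: D's effective date is 2 January 2024, when work began; E missed the 21-day window (141 days after the deed), so its recording date stands.
Ordering by effective date: C (1 January 2023), B (13 June 2023), A (24 September 2023), D (2 January 2024), F (24 March 2024), E (30 July 2025).
Because B would otherwise rank above F, the subordination swaps them.

C, F, A, D, B, E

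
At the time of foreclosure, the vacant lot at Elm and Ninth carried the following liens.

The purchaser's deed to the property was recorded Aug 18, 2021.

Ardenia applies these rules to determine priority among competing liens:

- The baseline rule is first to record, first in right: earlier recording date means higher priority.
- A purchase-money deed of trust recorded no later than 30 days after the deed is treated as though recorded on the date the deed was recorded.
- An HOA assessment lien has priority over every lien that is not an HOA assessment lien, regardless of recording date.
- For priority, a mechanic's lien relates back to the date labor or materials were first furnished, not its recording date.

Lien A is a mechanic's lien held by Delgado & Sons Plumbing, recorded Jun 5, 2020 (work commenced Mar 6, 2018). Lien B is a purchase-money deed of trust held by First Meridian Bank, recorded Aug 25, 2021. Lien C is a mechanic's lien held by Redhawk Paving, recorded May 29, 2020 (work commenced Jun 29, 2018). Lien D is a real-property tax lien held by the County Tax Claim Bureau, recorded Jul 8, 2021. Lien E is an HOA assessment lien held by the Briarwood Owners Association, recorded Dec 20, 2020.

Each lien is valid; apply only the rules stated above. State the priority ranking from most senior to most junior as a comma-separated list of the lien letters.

E, A, C, D, B

Effective dates: A's effective date is Mar 6, 2018, when work began; B relates back to the deed date Aug 18, 2021; C is treated as recorded Jun 29, 2018, the work-commencement date.
E is an HOA assessment lien and takes priority over every other lien.
Ordering the rest by effective date: A (Mar 6, 2018), C (Jun 29, 2018), D (Jul 8, 2021), B (Aug 18, 2021).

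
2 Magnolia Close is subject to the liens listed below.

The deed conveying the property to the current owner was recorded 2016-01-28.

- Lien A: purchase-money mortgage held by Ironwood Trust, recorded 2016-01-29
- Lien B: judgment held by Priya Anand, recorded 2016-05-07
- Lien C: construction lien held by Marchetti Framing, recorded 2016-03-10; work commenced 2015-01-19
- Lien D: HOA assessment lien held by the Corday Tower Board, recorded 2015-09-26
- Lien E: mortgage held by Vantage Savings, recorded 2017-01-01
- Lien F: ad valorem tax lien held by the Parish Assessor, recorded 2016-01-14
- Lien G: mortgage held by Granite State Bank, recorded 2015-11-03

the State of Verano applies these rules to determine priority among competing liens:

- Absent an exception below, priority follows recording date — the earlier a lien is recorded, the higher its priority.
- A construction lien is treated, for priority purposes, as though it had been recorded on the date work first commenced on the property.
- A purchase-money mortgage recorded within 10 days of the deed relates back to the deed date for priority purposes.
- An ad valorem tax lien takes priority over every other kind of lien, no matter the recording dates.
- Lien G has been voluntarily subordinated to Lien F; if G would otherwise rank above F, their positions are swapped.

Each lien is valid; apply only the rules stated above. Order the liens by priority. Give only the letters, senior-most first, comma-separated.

Effective dates after the stated exceptions: A was recorded within the 10-day window, so its effective date is the deed date 2016-01-28; C's effective date is 2015-01-19, when work began.
F is an ad valorem tax lien, so it outranks all other liens regardless of date.
The other liens, earliest effective date first: C (2015-01-19), D (2015-09-26), G (2015-11-03), A (2016-01-28), B (2016-05-07), E (2017-01-01).
Since G is not senior to F, the subordination leaves the order unchanged.

F, C, D, G, A, B, E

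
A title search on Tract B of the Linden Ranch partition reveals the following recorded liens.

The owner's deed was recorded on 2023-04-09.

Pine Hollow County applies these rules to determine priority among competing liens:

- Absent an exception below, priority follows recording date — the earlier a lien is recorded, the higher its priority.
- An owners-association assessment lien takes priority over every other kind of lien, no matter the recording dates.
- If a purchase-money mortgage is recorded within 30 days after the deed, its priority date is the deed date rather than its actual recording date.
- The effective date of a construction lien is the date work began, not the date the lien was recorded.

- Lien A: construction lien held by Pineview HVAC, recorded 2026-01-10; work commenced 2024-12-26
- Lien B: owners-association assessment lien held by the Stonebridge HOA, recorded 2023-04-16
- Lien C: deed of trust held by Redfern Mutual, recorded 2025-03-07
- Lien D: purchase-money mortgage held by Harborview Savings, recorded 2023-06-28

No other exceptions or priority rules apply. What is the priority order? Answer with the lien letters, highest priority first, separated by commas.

B, D, A, C

Effective dates after the stated exceptions: A's effective date is 2024-12-26, when work began; D was recorded 80 days after the deed, outside the 30-day window, so it keeps its recording date.
B is an owners-association assessment lien and takes priority over every other lien.
Among the remaining liens, by effective date: D (2023-06-28), A (2024-12-26), C (2025-03-07).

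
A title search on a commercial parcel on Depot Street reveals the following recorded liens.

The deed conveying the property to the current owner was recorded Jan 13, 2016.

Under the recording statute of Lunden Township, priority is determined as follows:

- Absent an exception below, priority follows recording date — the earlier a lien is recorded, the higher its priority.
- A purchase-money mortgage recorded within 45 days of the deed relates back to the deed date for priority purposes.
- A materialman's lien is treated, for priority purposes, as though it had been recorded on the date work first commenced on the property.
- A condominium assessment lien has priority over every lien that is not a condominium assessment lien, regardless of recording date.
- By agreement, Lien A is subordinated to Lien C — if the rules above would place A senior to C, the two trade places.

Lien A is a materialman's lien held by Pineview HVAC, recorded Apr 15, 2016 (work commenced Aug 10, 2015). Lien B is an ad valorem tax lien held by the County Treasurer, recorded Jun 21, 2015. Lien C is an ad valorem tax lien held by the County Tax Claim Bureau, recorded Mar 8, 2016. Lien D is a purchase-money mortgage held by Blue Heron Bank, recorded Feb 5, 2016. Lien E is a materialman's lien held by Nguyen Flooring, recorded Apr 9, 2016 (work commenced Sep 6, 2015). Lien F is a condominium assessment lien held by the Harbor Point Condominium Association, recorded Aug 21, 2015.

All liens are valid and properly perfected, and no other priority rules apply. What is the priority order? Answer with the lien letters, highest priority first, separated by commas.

Effective dates after the stated exceptions: A is treated as recorded Aug 10, 2015, the work-commencement date; D's effective date is the deed date, Jan 13, 2016; E's effective date is Sep 6, 2015, when work began.
F is a condominium assessment lien, so it outranks all other liens regardless of date.
Remaining liens by effective date: B (Jun 21, 2015), A (Aug 10, 2015), E (Sep 6, 2015), D (Jan 13, 2016), C (Mar 8, 2016).
The subordination applies — A was senior to C — so A and C swap.

F, B, C, E, D, A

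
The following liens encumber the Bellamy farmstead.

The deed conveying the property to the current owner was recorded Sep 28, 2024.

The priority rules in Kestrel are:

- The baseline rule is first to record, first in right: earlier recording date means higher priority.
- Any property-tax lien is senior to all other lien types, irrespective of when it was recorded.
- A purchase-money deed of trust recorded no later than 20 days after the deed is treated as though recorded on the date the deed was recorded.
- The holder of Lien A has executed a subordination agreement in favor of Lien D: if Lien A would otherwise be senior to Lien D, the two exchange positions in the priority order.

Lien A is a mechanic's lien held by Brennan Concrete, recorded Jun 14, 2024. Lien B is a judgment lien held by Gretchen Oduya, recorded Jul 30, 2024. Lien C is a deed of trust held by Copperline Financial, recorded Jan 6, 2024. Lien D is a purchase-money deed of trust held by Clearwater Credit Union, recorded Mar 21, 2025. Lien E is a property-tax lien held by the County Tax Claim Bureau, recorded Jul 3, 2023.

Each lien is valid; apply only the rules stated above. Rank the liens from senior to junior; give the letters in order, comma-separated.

First, effective dates: D was recorded 174 days after the deed, outside the 20-day window, so it keeps its recording date.
E, as a property-tax lien, has superpriority and ranks first.
Ordering the rest by effective date: C (Jan 6, 2024), A (Jun 14, 2024), B (Jul 30, 2024), D (Mar 21, 2025).
A would otherwise be senior to D, so under the subordination agreement A and D exchange positions.

E, C, D, B, A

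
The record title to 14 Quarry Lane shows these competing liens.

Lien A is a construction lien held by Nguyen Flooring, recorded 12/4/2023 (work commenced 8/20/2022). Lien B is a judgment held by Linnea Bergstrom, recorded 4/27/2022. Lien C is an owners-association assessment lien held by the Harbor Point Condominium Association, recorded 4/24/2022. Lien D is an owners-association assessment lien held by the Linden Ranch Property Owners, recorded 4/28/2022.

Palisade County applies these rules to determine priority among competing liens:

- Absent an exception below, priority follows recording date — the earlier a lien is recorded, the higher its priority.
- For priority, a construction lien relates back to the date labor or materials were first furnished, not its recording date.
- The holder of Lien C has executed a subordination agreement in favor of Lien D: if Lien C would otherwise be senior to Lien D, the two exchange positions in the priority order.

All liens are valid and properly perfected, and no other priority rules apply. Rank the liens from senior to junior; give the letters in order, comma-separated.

D, B, C, A

Effective dates: A's effective date is 8/20/2022, when work began.
By effective date: C (4/24/2022), B (4/27/2022), D (4/28/2022), A (8/20/2022).
C is senior to D before the subordination, so the two trade places.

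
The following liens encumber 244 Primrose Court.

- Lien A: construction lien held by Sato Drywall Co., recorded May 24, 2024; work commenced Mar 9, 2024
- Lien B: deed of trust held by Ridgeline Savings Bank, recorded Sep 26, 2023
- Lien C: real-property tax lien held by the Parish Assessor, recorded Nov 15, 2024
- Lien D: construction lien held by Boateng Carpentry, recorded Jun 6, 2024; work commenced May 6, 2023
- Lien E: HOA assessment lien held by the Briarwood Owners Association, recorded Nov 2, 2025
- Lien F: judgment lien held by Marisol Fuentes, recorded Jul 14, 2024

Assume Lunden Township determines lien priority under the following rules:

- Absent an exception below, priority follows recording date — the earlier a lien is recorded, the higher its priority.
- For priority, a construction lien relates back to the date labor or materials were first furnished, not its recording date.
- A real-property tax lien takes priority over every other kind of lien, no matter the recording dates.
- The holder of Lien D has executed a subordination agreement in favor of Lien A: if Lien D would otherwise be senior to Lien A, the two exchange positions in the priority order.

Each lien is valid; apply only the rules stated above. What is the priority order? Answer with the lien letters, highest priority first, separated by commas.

First, effective dates: A's effective date is Mar 9, 2024, when work began; D's effective date is May 6, 2023, when work began.
C is a real-property tax lien, so it outranks all other liens regardless of date.
Ordering the rest by effective date: D (May 6, 2023), B (Sep 26, 2023), A (Mar 9, 2024), F (Jul 14, 2024), E (Nov 2, 2025).
The subordination applies — D was senior to A — so D and A swap.

C, A, B, D, F, E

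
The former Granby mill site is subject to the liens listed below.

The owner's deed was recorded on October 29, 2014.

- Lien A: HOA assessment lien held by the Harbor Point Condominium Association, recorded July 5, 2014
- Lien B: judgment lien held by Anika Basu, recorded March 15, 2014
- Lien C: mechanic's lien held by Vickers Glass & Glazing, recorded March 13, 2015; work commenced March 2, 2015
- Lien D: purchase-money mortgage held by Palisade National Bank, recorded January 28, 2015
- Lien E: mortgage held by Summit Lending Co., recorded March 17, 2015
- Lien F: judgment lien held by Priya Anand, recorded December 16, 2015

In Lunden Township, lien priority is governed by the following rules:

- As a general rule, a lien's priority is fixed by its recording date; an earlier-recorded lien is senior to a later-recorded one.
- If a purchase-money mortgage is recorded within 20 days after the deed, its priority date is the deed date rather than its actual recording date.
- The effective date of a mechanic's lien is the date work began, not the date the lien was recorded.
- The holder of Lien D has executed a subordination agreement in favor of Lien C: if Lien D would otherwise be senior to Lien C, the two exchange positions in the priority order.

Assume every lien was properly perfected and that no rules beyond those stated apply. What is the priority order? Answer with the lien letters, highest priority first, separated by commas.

B, A, C, D, E, F

Effective dates: C's effective date is March 2, 2015, when work began; D was recorded 91 days after the deed — beyond 20 days — so no relation-back applies.
By effective date: B (March 15, 2014), A (July 5, 2014), D (January 28, 2015), C (March 2, 2015), E (March 17, 2015), F (December 16, 2015).
The subordination applies — D was senior to C — so D and C swap.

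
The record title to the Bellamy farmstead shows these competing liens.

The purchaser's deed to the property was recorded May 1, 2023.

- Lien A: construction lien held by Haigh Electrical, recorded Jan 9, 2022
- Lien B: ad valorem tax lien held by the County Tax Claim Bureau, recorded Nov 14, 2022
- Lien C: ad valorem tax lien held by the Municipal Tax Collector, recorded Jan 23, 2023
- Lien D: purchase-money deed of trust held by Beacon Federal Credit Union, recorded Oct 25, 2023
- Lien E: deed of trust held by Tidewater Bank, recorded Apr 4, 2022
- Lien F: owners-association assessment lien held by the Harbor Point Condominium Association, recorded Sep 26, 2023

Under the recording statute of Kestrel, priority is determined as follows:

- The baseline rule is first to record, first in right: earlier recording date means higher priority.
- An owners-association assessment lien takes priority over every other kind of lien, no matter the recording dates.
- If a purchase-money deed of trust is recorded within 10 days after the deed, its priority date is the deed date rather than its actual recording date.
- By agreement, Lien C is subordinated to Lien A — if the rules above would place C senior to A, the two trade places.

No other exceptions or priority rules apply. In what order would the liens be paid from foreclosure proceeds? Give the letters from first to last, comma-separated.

Effective dates after the stated exceptions: D missed the 10-day window (177 days after the deed), so its recording date stands.
As an owners-association assessment lien, F is senior to every other lien.
Remaining liens by effective date: A (Jan 9, 2022), E (Apr 4, 2022), B (Nov 14, 2022), C (Jan 23, 2023), D (Oct 25, 2023).
Since C is not senior to A, the subordination leaves the order unchanged.

F, A, E, B, C, D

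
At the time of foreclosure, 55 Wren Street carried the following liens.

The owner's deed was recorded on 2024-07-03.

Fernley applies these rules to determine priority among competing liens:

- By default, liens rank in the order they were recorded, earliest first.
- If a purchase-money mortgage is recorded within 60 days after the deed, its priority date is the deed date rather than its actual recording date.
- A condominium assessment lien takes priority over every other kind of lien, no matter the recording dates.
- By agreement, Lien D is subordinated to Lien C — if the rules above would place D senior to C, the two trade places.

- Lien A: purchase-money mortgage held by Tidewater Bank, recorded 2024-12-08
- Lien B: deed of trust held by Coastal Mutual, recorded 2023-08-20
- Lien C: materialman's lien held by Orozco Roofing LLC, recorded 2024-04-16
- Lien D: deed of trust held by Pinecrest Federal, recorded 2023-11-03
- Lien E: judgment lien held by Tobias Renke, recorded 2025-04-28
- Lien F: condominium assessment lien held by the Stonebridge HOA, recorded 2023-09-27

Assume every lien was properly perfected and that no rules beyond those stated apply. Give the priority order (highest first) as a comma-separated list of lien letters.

F, B, C, D, A, E

Effective dates after the stated exceptions: A was recorded 158 days after the deed — beyond 60 days — so no relation-back applies.
As a condominium assessment lien, F is senior to every other lien.
Ordering the rest by effective date: B (2023-08-20), D (2023-11-03), C (2024-04-16), A (2024-12-08), E (2025-04-28).
Because D would otherwise rank above C, the subordination swaps them.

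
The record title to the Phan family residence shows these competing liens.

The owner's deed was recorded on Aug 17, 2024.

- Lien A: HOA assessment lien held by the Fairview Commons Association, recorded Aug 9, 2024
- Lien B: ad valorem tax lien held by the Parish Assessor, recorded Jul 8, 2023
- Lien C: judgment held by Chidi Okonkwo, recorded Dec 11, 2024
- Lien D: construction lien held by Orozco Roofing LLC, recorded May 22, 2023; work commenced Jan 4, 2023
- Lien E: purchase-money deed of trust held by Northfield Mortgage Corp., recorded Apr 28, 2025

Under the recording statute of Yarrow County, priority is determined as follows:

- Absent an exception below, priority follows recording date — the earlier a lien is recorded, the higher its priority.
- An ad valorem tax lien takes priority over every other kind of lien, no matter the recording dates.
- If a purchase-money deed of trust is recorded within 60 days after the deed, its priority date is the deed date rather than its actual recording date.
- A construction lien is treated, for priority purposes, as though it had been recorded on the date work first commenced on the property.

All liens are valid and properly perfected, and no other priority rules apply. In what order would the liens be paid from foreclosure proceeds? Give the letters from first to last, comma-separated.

B, D, A, C, E

Effective dates after the stated exceptions: D relates back to Jan 4, 2023 (work commenced); E was recorded 254 days after the deed — beyond 60 days — so no relation-back applies.
As an ad valorem tax lien, B is senior to every other lien.
Among the remaining liens, by effective date: D (Jan 4, 2023), A (Aug 9, 2024), C (Dec 11, 2024), E (Apr 28, 2025).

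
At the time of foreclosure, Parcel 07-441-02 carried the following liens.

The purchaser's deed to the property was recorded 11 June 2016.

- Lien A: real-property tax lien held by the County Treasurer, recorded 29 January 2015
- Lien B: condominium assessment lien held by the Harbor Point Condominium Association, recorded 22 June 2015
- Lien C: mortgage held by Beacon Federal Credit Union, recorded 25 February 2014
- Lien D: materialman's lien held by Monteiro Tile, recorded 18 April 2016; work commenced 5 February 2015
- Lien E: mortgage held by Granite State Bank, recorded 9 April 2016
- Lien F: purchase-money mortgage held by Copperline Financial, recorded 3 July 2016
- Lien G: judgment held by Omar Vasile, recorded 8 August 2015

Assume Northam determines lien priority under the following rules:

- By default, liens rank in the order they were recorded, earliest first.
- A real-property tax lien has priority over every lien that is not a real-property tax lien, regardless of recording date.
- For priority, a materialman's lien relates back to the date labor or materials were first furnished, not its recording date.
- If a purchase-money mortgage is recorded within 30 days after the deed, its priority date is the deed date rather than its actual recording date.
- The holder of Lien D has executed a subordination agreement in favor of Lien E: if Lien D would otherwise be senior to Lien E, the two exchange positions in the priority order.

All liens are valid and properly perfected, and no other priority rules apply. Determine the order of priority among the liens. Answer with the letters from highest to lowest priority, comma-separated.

Effective dates after the stated exceptions: D relates back to 5 February 2015 (work commenced); F was recorded within the 30-day window, so its effective date is the deed date 11 June 2016.
A is a real-property tax lien, so it outranks all other liens regardless of date.
The other liens, earliest effective date first: C (25 February 2014), D (5 February 2015), B (22 June 2015), G (8 August 2015), E (9 April 2016), F (11 June 2016).
D would otherwise be senior to E, so under the subordination agreement D and E exchange positions.

A, C, E, B, G, D, F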